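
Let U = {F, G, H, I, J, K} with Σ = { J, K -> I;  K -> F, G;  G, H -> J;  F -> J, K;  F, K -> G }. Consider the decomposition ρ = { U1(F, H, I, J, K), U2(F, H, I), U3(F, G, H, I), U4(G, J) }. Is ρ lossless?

Chase test. Columns are F, G, H, I, J, K; row i has aⱼ where attribute j ∈ Ui, else bᵢⱼ.
Initial tableau (one row per fragment):
  row 1: a1 b12 a3 a4 a5 a6
  row 2: a1 b22 a3 a4 b25 b26
  row 3: a1 a2 a3 a4 b35 b36
  row 4: b41 a2 b43 b44 a5 b46
Rows 1 and 2 agree on F; apply F→J, K and equate their J, K entries.
Rows 1 and 3 agree on F; apply F→J, K and equate their J, K entries.
Rows 1 and 2 agree on F, K; apply F, K→G and equate their G entries.
Rows 1 and 3 agree on F, K; apply F, K→G and equate their G entries.
Row 1 is now all distinguished symbols — the join is lossless.

Yes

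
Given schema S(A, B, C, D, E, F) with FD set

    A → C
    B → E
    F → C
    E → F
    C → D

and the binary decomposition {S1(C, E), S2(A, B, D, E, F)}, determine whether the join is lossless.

Common attributes: S1 ∩ S2 = {E}.
Closure of {E}: E → F applies, adding F; F → C applies, adding C; C → D applies, adding D. So (E)⁺ = {C, D, E, F}.
This closure contains every attribute of S1, so S1 ∩ S2 → S1. The join is lossless.

Yes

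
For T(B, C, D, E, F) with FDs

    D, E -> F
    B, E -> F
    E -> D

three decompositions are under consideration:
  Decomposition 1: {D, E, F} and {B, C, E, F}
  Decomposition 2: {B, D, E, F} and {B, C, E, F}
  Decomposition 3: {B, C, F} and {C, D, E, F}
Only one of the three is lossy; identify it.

Decomposition 3

Decomposition 1: common = {E, F}, closure = {D, E, F} → lossless.
Decomposition 2: common = {B, E, F}, closure = {B, D, E, F} → lossless.
Decomposition 3: common = {C, F}, closure = {C, F} → lossy.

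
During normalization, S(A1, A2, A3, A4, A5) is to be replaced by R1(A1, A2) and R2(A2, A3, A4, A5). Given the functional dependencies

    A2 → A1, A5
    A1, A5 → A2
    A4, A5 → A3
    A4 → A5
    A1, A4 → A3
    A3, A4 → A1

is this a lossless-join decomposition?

Yes

Common attributes: R1 ∩ R2 = {A2}.
Closure of {A2}: A2 → A1, A5 applies, adding A1, A5. So (A2)⁺ = {A1, A2, A5}.
This closure contains every attribute of R1, so R1 ∩ R2 → R1. The join is lossless.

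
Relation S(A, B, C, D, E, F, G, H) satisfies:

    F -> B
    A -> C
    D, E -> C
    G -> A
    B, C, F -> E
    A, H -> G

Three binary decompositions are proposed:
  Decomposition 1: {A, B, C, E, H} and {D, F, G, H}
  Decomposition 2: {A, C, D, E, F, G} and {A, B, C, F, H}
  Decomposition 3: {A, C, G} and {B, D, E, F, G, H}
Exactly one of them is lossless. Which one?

Decomposition 1: common = {H}, closure = {H} → lossy.
Decomposition 2: common = {A, C, F}, closure = {A, B, C, E, F} → lossy.
Decomposition 3: common = {G}, closure = {A, C, G} → lossless.

Decomposition 3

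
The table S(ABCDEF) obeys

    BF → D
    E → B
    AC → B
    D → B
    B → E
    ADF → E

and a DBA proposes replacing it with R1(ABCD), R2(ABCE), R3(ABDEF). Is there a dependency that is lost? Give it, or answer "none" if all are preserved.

BF → D lies within R3.
E → B lies within R2.
AC → B lies within R1.
D → B lies within R1.
B → E lies within R2.
ADF → E lies within R3.
Every dependency is enforceable on the fragments, so the decomposition is dependency-preserving.

none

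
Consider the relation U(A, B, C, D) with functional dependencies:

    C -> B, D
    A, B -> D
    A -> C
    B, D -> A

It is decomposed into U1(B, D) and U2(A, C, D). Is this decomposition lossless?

No

Common attributes: U1 ∩ U2 = {D}.
No dependency enlarges {D}, so (D)⁺ = {D}.
The closure contains neither all of U1 = {B, D} nor all of U2 = {A, C, D}, so the common attributes are not a superkey of either fragment. The join is lossy.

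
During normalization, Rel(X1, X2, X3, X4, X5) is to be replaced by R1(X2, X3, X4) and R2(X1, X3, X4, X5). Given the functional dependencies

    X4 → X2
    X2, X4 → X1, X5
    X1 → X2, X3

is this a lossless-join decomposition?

Yes

Common attributes: R1 ∩ R2 = {X3, X4}.
Closure of {X3, X4}: X4 → X2 applies, adding X2; X2, X4 → X1, X5 applies, adding X1, X5. So (X3, X4)⁺ = {X1, X2, X3, X4, X5}.
This closure contains every attribute of R1, so R1 ∩ R2 → R1. The join is lossless.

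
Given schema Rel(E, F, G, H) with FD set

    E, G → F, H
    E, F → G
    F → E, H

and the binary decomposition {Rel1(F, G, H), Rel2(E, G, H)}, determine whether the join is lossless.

Common attributes: Rel1 ∩ Rel2 = {G, H}.
No dependency enlarges {G, H}, so (G, H)⁺ = {G, H}.
The closure contains neither all of Rel1 = {F, G, H} nor all of Rel2 = {E, G, H}, so the common attributes are not a superkey of either fragment. The join is lossy.

No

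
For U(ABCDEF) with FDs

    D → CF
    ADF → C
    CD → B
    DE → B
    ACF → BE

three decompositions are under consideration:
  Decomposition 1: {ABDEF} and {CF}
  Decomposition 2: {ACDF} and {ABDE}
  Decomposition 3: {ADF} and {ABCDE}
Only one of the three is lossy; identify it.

Decomposition 1

Decomposition 1: common = {F}, closure = {F} → lossy.
Decomposition 2: common = {AD}, closure = {ABCDEF} → lossless.
Decomposition 3: common = {AD}, closure = {ABCDEF} → lossless.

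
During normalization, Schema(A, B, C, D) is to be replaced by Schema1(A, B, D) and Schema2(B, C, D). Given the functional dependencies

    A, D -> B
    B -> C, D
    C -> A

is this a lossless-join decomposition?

Yes

Common attributes: Schema1 ∩ Schema2 = {B, D}.
Closure of {B, D}: B → C, D applies, adding C; C → A applies, adding A. So (B, D)⁺ = {A, B, C, D}.
This closure contains every attribute of Schema1, so Schema1 ∩ Schema2 → Schema1. The join is lossless.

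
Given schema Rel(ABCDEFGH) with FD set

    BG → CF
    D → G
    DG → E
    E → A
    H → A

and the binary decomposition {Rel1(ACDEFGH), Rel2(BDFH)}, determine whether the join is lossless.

No

Common attributes: Rel1 ∩ Rel2 = {DFH}.
Closure of {DFH}: D → G applies, adding G; DG → E applies, adding E; E → A applies, adding A. So (DFH)⁺ = {ADEFGH}.
The closure contains neither all of Rel1 = {ACDEFGH} nor all of Rel2 = {BDFH}, so the common attributes are not a superkey of either fragment. The join is lossy.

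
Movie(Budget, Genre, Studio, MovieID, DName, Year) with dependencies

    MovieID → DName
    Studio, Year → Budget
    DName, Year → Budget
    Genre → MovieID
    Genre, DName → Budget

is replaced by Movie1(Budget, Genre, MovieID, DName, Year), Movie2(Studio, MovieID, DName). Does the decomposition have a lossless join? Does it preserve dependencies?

Lossless test: (MovieID, DName)⁺ = {MovieID, DName}, which is a superkey of neither fragment — lossy.
Dependency preservation: the restricted closure of {Studio, Year} across the fragments never reaches {Budget}, so Studio, Year → Budget cannot be enforced without a join — not preserved.

lossy and not dependency-preserving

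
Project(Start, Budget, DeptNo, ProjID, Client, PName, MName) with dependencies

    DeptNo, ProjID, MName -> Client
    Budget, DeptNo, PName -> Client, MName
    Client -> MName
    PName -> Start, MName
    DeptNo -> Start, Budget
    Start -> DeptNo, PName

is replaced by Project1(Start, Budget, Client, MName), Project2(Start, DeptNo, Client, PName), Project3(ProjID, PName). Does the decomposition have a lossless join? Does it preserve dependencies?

Lossless test (chase): Rows 1 and 2 agree on Client; apply Client→MName and equate their MName entries. Rows 2 and 3 agree on PName; apply PName→Start, MName and equate their Start, MName entries. Rows 1 and 2 agree on Start; apply Start→DeptNo, PName and equate their DeptNo, PName entries. Rows 1 and 3 agree on Start; apply Start→DeptNo, PName and equate their DeptNo, PName entries. Rows 1 and 2 agree on DeptNo; apply DeptNo→Start, Budget and equate their Start, Budget entries. Rows 1 and 3 agree on DeptNo; apply DeptNo→Start, Budget and equate their Start, Budget entries. Rows 1 and 3 agree on Budget, DeptNo, PName; apply Budget, DeptNo, PName→Client, MName and equate their Client, MName entries. Row 3 is now all distinguished symbols — the join is lossless.
Dependency preservation: DeptNo, ProjID, MName → Client; Budget, DeptNo, PName → Client, MName; PName → Start, MName; DeptNo → Start, Budget are not contained in any single fragment, but the restricted closure of each left-hand side across the fragments still reaches the right-hand side; the remaining FDs each lie inside some fragment. All dependencies are preserved.

lossless and dependency-preserving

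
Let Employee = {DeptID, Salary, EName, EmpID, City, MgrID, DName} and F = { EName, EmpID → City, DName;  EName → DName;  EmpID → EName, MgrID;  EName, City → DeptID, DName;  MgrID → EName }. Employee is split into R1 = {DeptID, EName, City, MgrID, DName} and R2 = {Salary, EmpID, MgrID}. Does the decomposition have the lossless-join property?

Common attributes: R1 ∩ R2 = {MgrID}.
Closure of {MgrID}: MgrID → EName applies, adding EName; EName → DName applies, adding DName. So (MgrID)⁺ = {EName, MgrID, DName}.
The closure contains neither all of R1 = {DeptID, EName, City, MgrID, DName} nor all of R2 = {Salary, EmpID, MgrID}, so the common attributes are not a superkey of either fragment. The join is lossy.

No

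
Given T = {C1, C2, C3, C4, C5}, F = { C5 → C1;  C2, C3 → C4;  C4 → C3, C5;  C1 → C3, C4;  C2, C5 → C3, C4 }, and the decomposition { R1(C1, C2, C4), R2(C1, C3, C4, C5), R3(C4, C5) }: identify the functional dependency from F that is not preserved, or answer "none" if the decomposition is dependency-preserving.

Check C2, C3 → C4: no single fragment contains all of {C2, C3, C4}, and the restricted closure of {C2, C3} across the fragments never reaches {C4}.
C5 → C1 is preserved.
C4 → C3, C5 is preserved.
C1 → C3, C4 is preserved.
C2, C5 → C3, C4 is preserved.

C2, C3 → C4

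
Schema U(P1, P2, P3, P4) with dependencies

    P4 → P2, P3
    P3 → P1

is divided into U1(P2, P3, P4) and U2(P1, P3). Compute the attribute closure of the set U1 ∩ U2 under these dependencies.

P1, P3

U1 ∩ U2 = {P3}.
P3 → P1 applies, adding P1
Closure: {P1, P3}.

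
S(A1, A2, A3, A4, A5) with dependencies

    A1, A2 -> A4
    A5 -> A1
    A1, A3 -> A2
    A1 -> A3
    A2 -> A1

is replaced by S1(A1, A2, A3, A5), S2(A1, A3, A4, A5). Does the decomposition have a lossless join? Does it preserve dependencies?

Lossless test: (A1, A3, A5)⁺ = {A1, A2, A3, A4, A5}, which contains all of one fragment — lossless.
Dependency preservation: A1, A2 → A4 is not contained in any single fragment, but the restricted closure of its left-hand side across the fragments still reaches the right-hand side; the remaining FDs each lie inside some fragment. All dependencies are preserved.

lossless and dependency-preserving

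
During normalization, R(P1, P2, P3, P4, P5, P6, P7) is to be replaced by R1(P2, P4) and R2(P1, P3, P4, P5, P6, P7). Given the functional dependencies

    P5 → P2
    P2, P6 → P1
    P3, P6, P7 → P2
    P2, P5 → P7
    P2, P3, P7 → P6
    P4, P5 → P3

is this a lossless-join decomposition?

No

Common attributes: R1 ∩ R2 = {P4}.
No dependency enlarges {P4}, so (P4)⁺ = {P4}.
The closure contains neither all of R1 = {P2, P4} nor all of R2 = {P1, P3, P4, P5, P6, P7}, so the common attributes are not a superkey of either fragment. The join is lossy.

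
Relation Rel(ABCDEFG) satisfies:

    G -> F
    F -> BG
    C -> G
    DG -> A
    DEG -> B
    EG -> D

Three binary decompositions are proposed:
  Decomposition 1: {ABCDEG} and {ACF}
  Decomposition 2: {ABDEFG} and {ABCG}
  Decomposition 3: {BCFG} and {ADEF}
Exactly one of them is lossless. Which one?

Decomposition 1: common = {AC}, closure = {ABCFG} → lossless.
Decomposition 2: common = {ABG}, closure = {ABFG} → lossy.
Decomposition 3: common = {F}, closure = {BFG} → lossy.

Decomposition 1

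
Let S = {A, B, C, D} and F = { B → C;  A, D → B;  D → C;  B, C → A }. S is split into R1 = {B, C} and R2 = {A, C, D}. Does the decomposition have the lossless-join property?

Common attributes: R1 ∩ R2 = {C}.
No dependency enlarges {C}, so (C)⁺ = {C}.
The closure contains neither all of R1 = {B, C} nor all of R2 = {A, C, D}, so the common attributes are not a superkey of either fragment. The join is lossy.

No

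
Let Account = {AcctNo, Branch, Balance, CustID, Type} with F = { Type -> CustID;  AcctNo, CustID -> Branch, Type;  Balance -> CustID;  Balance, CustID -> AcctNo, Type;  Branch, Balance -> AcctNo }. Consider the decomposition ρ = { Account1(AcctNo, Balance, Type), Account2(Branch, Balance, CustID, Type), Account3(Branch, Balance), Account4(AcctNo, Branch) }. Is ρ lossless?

Yes

Chase test. Columns are AcctNo, Branch, Balance, CustID, Type; row i has aⱼ where attribute j ∈ Accounti, else bᵢⱼ.
Initial tableau (one row per fragment):
  row 1: a1 b12 a3 b14 a5
  row 2: b21 a2 a3 a4 a5
  row 3: b31 a2 a3 b34 b35
  row 4: a1 a2 b43 b44 b45
Rows 1 and 2 agree on Type; apply Type→CustID and equate their CustID entries.
Rows 1 and 3 agree on Balance; apply Balance→CustID and equate their CustID entries.
Rows 1 and 2 agree on Balance, CustID; apply Balance, CustID→AcctNo, Type and equate their AcctNo, Type entries.
Rows 1 and 3 agree on Balance, CustID; apply Balance, CustID→AcctNo, Type and equate their AcctNo, Type entries.
Rows 1 and 2 agree on AcctNo, CustID; apply AcctNo, CustID→Branch, Type and equate their Branch, Type entries.
Row 1 is now all distinguished symbols — the join is lossless.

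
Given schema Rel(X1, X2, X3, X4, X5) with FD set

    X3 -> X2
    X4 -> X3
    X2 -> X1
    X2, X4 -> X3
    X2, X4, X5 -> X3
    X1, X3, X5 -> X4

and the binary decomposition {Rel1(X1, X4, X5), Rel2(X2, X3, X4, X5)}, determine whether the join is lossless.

Yes

Common attributes: Rel1 ∩ Rel2 = {X4, X5}.
Closure of {X4, X5}: X4 → X3 applies, adding X3; X3 → X2 applies, adding X2; X2 → X1 applies, adding X1. So (X4, X5)⁺ = {X1, X2, X3, X4, X5}.
This closure contains every attribute of Rel1, so Rel1 ∩ Rel2 → Rel1. The join is lossless.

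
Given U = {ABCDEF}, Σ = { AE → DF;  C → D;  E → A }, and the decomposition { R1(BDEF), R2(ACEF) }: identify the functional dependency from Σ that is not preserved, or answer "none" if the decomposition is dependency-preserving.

Check C → D: no single fragment contains all of {CD}, and the restricted closure of {C} across the fragments never reaches {D}.
AE → DF is preserved.
E → A is preserved.

C → D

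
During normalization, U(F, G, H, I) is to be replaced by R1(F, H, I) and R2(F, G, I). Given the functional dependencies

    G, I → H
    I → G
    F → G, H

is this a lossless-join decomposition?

Yes

Common attributes: R1 ∩ R2 = {F, I}.
Closure of {F, I}: I → G applies, adding G; F → G, H applies, adding H. So (F, I)⁺ = {F, G, H, I}.
This closure contains every attribute of R1, so R1 ∩ R2 → R1. The join is lossless.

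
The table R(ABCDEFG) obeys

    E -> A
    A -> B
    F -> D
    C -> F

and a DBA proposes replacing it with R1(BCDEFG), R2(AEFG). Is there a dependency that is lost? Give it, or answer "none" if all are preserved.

A -> B

Check A → B: no single fragment contains all of {AB}, and the restricted closure of {A} across the fragments never reaches {B}.
E → A is preserved.
F → D is preserved.
C → F is preserved.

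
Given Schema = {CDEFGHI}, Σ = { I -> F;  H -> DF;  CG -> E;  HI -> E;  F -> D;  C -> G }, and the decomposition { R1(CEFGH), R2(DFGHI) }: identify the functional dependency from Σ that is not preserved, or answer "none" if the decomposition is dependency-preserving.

HI -> E

Check HI → E: no single fragment contains all of {EHI}, and the restricted closure of {HI} across the fragments never reaches {E}.
I → F is preserved.
H → DF is preserved.
CG → E is preserved.
F → D is preserved.
C → G is preserved.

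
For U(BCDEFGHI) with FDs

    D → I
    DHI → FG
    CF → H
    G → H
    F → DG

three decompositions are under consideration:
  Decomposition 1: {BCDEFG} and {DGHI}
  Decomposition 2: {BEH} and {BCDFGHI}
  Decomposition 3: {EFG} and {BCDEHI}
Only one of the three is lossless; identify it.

Decomposition 1: common = {DG}, closure = {DFGHI} → lossless.
Decomposition 2: common = {BH}, closure = {BH} → lossy.
Decomposition 3: common = {E}, closure = {E} → lossy.

Decomposition 1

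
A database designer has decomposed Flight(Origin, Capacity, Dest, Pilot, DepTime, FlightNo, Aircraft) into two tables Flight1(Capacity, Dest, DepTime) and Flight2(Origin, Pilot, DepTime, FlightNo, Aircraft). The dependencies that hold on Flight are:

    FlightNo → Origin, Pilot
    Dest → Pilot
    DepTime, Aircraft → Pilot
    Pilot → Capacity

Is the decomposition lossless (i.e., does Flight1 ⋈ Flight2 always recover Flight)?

Common attributes: Flight1 ∩ Flight2 = {DepTime}.
No dependency enlarges {DepTime}, so (DepTime)⁺ = {DepTime}.
The closure contains neither all of Flight1 = {Capacity, Dest, DepTime} nor all of Flight2 = {Origin, Pilot, DepTime, FlightNo, Aircraft}, so the common attributes are not a superkey of either fragment. The join is lossy.

No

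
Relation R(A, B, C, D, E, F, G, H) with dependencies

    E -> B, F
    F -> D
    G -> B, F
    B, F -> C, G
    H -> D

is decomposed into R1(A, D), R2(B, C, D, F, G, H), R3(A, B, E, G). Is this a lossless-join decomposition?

No

Chase test. Columns are A, B, C, D, E, F, G, H; row i has aⱼ where attribute j ∈ Ri, else bᵢⱼ.
Initial tableau (one row per fragment):
  row 1: a1 b12 b13 a4 b15 b16 b17 b18
  row 2: b21 a2 a3 a4 b25 a6 a7 a8
  row 3: a1 a2 b33 b34 a5 b36 a7 b38
Rows 2 and 3 agree on G; apply G→B, F and equate their B, F entries.
Rows 2 and 3 agree on B, F; apply B, F→C, G and equate their C, G entries.
Rows 2 and 3 agree on F; apply F→D and equate their D entries.
No row becomes fully distinguished — the join is lossy.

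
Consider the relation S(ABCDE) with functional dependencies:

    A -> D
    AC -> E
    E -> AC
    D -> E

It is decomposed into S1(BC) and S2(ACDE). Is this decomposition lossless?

Common attributes: S1 ∩ S2 = {C}.
No dependency enlarges {C}, so (C)⁺ = {C}.
The closure contains neither all of S1 = {BC} nor all of S2 = {ACDE}, so the common attributes are not a superkey of either fragment. The join is lossy.

No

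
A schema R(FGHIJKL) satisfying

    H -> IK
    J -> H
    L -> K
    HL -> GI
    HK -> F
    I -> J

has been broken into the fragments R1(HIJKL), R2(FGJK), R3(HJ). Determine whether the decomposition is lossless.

Chase test. Columns are FGHIJKL; row i has aⱼ where attribute j ∈ Ri, else bᵢⱼ.
Initial tableau (one row per fragment):
  row 1: b11 b12 a3 a4 a5 a6 a7
  row 2: a1 a2 b23 b24 a5 a6 b27
  row 3: b31 b32 a3 b34 a5 b36 b37
Rows 1 and 3 agree on H; apply H→IK and equate their IK entries.
Rows 1 and 2 agree on J; apply J→H and equate their H entries.
Rows 1 and 2 agree on HK; apply HK→F and equate their F entries.
Rows 1 and 3 agree on HK; apply HK→F and equate their F entries.
Rows 1 and 2 agree on H; apply H→IK and equate their IK entries.
No row becomes fully distinguished — the join is lossy.

No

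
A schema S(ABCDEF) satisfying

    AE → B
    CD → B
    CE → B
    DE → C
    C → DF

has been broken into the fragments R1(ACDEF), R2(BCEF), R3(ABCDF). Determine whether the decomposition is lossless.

Yes

Chase test. Columns are ABCDEF; row i has aⱼ where attribute j ∈ Ri, else bᵢⱼ.
Initial tableau (one row per fragment):
  row 1: a1 b12 a3 a4 a5 a6
  row 2: b21 a2 a3 b24 a5 a6
  row 3: a1 a2 a3 a4 b35 a6
Rows 1 and 3 agree on CD; apply CD→B and equate their B entries.
Rows 1 and 2 agree on C; apply C→DF and equate their DF entries.
Row 1 is now all distinguished symbols — the join is lossless.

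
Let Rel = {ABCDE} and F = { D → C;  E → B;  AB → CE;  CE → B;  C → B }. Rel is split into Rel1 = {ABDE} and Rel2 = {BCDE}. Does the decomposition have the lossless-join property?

Yes

Common attributes: Rel1 ∩ Rel2 = {BDE}.
Closure of {BDE}: D → C applies, adding C. So (BDE)⁺ = {BCDE}.
This closure contains every attribute of Rel2, so Rel1 ∩ Rel2 → Rel2. The join is lossless.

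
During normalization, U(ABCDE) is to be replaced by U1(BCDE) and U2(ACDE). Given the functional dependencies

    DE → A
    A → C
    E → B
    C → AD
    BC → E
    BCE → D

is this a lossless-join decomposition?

Yes

Common attributes: U1 ∩ U2 = {CDE}.
Closure of {CDE}: DE → A applies, adding A; E → B applies, adding B. So (CDE)⁺ = {ABCDE}.
This closure contains every attribute of U1, so U1 ∩ U2 → U1. The join is lossless.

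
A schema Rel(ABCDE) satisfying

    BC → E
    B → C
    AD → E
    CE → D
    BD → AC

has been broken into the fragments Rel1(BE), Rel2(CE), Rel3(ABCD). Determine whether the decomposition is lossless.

Chase test. Columns are ABCDE; row i has aⱼ where attribute j ∈ Reli, else bᵢⱼ.
Initial tableau (one row per fragment):
  row 1: b11 a2 b13 b14 a5
  row 2: b21 b22 a3 b24 a5
  row 3: a1 a2 a3 a4 b35
Rows 1 and 3 agree on B; apply B→C and equate their C entries.
Rows 1 and 2 agree on CE; apply CE→D and equate their D entries.
Rows 1 and 3 agree on BC; apply BC→E and equate their E entries.
Rows 1 and 3 agree on CE; apply CE→D and equate their D entries.
Rows 1 and 3 agree on BD; apply BD→AC and equate their AC entries.
Row 1 is now all distinguished symbols — the join is lossless.

Yes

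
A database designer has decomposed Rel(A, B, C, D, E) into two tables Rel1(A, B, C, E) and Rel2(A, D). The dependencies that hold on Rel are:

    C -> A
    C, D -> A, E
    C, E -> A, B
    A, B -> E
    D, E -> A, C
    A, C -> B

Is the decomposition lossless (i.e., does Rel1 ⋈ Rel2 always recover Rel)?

Common attributes: Rel1 ∩ Rel2 = {A}.
No dependency enlarges {A}, so (A)⁺ = {A}.
The closure contains neither all of Rel1 = {A, B, C, E} nor all of Rel2 = {A, D}, so the common attributes are not a superkey of either fragment. The join is lossy.

No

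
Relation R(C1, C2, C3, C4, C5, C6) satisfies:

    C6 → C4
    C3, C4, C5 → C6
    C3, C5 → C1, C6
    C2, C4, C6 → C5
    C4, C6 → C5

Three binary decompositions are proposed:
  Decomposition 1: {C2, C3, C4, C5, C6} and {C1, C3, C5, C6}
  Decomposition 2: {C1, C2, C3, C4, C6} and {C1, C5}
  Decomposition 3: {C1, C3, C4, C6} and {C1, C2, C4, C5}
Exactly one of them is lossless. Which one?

Decomposition 1

Decomposition 1: common = {C3, C5, C6}, closure = {C1, C3, C4, C5, C6} → lossless.
Decomposition 2: common = {C1}, closure = {C1} → lossy.
Decomposition 3: common = {C1, C4}, closure = {C1, C4} → lossy.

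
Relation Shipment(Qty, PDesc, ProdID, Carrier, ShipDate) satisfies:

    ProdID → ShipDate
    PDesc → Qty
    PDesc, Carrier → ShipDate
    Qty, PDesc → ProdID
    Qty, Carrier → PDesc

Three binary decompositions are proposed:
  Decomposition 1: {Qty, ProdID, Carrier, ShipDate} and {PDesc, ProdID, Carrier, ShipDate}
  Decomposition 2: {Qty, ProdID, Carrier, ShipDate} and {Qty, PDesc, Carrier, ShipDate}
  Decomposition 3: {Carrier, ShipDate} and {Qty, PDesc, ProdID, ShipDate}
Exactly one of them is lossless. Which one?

Decomposition 2

Decomposition 1: common = {ProdID, Carrier, ShipDate}, closure = {ProdID, Carrier, ShipDate} → lossy.
Decomposition 2: common = {Qty, Carrier, ShipDate}, closure = {Qty, PDesc, ProdID, Carrier, ShipDate} → lossless.
Decomposition 3: common = {ShipDate}, closure = {ShipDate} → lossy.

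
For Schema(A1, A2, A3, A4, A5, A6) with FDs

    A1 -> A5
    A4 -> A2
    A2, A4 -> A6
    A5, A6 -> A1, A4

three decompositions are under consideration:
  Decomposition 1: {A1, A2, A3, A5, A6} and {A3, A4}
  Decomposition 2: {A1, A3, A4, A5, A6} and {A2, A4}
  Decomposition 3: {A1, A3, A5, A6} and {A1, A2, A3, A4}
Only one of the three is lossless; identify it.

Decomposition 1: common = {A3}, closure = {A3} → lossy.
Decomposition 2: common = {A4}, closure = {A2, A4, A6} → lossless.
Decomposition 3: common = {A1, A3}, closure = {A1, A3, A5} → lossy.

Decomposition 2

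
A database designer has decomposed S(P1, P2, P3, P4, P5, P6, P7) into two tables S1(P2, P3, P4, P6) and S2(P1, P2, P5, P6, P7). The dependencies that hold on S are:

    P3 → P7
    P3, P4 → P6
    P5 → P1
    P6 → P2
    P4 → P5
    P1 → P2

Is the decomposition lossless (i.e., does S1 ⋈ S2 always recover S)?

No

Common attributes: S1 ∩ S2 = {P2, P6}.
No dependency enlarges {P2, P6}, so (P2, P6)⁺ = {P2, P6}.
The closure contains neither all of S1 = {P2, P3, P4, P6} nor all of S2 = {P1, P2, P5, P6, P7}, so the common attributes are not a superkey of either fragment. The join is lossy.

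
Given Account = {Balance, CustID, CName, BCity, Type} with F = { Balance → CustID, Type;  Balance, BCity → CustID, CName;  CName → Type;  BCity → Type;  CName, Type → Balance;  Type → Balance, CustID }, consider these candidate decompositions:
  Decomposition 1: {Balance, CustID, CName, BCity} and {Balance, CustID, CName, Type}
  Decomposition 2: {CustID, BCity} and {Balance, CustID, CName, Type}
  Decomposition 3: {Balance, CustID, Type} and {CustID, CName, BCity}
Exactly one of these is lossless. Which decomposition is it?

Decomposition 1

Decomposition 1: common = {Balance, CustID, CName}, closure = {Balance, CustID, CName, Type} → lossless.
Decomposition 2: common = {CustID}, closure = {CustID} → lossy.
Decomposition 3: common = {CustID}, closure = {CustID} → lossy.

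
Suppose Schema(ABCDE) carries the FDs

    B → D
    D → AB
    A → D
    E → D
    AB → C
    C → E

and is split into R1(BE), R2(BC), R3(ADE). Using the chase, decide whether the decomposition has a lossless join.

Chase test. Columns are ABCDE; row i has aⱼ where attribute j ∈ Ri, else bᵢⱼ.
Initial tableau (one row per fragment):
  row 1: b11 a2 b13 b14 a5
  row 2: b21 a2 a3 b24 b25
  row 3: a1 b32 b33 a4 a5
Rows 1 and 2 agree on B; apply B→D and equate their D entries.
Rows 1 and 2 agree on D; apply D→AB and equate their AB entries.
Rows 1 and 3 agree on E; apply E→D and equate their D entries.
Rows 1 and 2 agree on AB; apply AB→C and equate their C entries.
Rows 1 and 2 agree on C; apply C→E and equate their E entries.
Rows 1 and 3 agree on D; apply D→AB and equate their AB entries.
Rows 1 and 3 agree on AB; apply AB→C and equate their C entries.
Row 1 is now all distinguished symbols — the join is lossless.

Yes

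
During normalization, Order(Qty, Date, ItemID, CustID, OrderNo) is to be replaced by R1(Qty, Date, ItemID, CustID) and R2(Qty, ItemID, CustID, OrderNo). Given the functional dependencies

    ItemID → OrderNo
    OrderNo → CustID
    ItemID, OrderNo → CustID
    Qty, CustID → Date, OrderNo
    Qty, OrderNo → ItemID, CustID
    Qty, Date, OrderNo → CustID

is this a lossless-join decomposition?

Common attributes: R1 ∩ R2 = {Qty, ItemID, CustID}.
Closure of {Qty, ItemID, CustID}: ItemID → OrderNo applies, adding OrderNo; Qty, CustID → Date, OrderNo applies, adding Date. So (Qty, ItemID, CustID)⁺ = {Qty, Date, ItemID, CustID, OrderNo}.
This closure contains every attribute of R1, so R1 ∩ R2 → R1. The join is lossless.

Yes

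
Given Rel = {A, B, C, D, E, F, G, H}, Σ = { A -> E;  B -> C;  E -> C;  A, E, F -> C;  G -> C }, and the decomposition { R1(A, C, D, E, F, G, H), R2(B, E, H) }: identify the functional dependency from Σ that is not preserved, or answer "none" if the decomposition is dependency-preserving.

Check B → C: no single fragment contains all of {B, C}, and the restricted closure of {B} across the fragments never reaches {C}.
A → E is preserved.
E → C is preserved.
A, E, F → C is preserved.
G → C is preserved.

B -> C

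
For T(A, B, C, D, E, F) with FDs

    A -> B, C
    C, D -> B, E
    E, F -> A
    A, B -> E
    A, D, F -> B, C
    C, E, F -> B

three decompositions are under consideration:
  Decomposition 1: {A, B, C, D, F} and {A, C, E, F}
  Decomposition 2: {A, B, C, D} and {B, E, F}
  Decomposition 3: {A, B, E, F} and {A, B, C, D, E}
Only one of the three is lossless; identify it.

Decomposition 1: common = {A, C, F}, closure = {A, B, C, E, F} → lossless.
Decomposition 2: common = {B}, closure = {B} → lossy.
Decomposition 3: common = {A, B, E}, closure = {A, B, C, E} → lossy.

Decomposition 1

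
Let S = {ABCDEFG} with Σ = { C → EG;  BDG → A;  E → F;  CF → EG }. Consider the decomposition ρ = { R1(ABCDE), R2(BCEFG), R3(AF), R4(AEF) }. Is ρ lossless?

Yes

Chase test. Columns are ABCDEFG; row i has aⱼ where attribute j ∈ Ri, else bᵢⱼ.
Initial tableau (one row per fragment):
  row 1: a1 a2 a3 a4 a5 b16 b17
  row 2: b21 a2 a3 b24 a5 a6 a7
  row 3: a1 b32 b33 b34 b35 a6 b37
  row 4: a1 b42 b43 b44 a5 a6 b47
Rows 1 and 2 agree on C; apply C→EG and equate their EG entries.
Rows 1 and 2 agree on E; apply E→F and equate their F entries.
Row 1 is now all distinguished symbols — the join is lossless.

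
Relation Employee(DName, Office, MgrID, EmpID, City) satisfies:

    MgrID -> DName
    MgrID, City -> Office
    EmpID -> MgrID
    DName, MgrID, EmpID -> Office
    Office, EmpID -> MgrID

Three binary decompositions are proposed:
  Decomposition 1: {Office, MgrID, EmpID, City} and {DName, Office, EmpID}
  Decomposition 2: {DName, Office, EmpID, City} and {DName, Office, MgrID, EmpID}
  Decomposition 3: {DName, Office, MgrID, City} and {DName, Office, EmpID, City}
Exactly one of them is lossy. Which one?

Decomposition 1: common = {Office, EmpID}, closure = {DName, Office, MgrID, EmpID} → lossless.
Decomposition 2: common = {DName, Office, EmpID}, closure = {DName, Office, MgrID, EmpID} → lossless.
Decomposition 3: common = {DName, Office, City}, closure = {DName, Office, City} → lossy.

Decomposition 3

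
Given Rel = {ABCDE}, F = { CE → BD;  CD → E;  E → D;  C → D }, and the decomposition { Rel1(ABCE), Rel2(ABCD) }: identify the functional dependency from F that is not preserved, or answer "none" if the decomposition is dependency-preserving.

E → D

Check E → D: no single fragment contains all of {DE}, and the restricted closure of {E} across the fragments never reaches {D}.
CE → BD is preserved.
CD → E is preserved.
C → D is preserved.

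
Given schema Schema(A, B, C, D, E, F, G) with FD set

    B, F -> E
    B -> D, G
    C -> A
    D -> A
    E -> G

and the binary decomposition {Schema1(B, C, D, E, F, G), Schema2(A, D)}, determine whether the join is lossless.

Common attributes: Schema1 ∩ Schema2 = {D}.
Closure of {D}: D → A applies, adding A. So (D)⁺ = {A, D}.
This closure contains every attribute of Schema2, so Schema1 ∩ Schema2 → Schema2. The join is lossless.

Yes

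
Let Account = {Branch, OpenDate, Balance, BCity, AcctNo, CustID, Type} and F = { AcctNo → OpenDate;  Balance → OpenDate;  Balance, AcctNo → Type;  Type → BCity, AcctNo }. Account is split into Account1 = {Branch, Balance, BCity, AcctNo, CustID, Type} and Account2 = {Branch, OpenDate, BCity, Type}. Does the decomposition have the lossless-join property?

Common attributes: Account1 ∩ Account2 = {Branch, BCity, Type}.
Closure of {Branch, BCity, Type}: Type → BCity, AcctNo applies, adding AcctNo; AcctNo → OpenDate applies, adding OpenDate. So (Branch, BCity, Type)⁺ = {Branch, OpenDate, BCity, AcctNo, Type}.
This closure contains every attribute of Account2, so Account1 ∩ Account2 → Account2. The join is lossless.

Yes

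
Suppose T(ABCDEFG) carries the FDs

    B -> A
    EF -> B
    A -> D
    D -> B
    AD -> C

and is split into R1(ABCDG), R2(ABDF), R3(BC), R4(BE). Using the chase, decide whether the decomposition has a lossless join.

Chase test. Columns are ABCDEFG; row i has aⱼ where attribute j ∈ Ri, else bᵢⱼ.
Initial tableau (one row per fragment):
  row 1: a1 a2 a3 a4 b15 b16 a7
  row 2: a1 a2 b23 a4 b25 a6 b27
  row 3: b31 a2 a3 b34 b35 b36 b37
  row 4: b41 a2 b43 b44 a5 b46 b47
Rows 1 and 3 agree on B; apply B→A and equate their A entries.
Rows 1 and 4 agree on B; apply B→A and equate their A entries.
Rows 1 and 3 agree on A; apply A→D and equate their D entries.
Rows 1 and 4 agree on A; apply A→D and equate their D entries.
Rows 1 and 2 agree on AD; apply AD→C and equate their C entries.
Rows 1 and 4 agree on AD; apply AD→C and equate their C entries.
No row becomes fully distinguished — the join is lossy.

No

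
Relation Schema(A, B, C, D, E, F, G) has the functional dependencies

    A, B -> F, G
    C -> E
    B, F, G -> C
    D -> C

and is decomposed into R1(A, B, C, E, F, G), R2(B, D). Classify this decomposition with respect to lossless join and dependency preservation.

lossy and not dependency-preserving

Lossless test: (B)⁺ = {B}, which is a superkey of neither fragment — lossy.
Dependency preservation: the restricted closure of {D} across the fragments never reaches {C}, so D → C cannot be enforced without a join — not preserved.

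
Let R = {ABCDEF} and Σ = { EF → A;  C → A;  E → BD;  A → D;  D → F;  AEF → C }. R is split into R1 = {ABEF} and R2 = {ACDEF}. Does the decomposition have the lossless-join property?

Yes

Common attributes: R1 ∩ R2 = {AEF}.
Closure of {AEF}: E → BD applies, adding BD; AEF → C applies, adding C. So (AEF)⁺ = {ABCDEF}.
This closure contains every attribute of R1, so R1 ∩ R2 → R1. The join is lossless.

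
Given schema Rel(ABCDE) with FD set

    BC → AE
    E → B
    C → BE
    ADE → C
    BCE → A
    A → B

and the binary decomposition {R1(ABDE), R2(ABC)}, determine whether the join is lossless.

Common attributes: R1 ∩ R2 = {AB}.
No dependency enlarges {AB}, so (AB)⁺ = {AB}.
The closure contains neither all of R1 = {ABDE} nor all of R2 = {ABC}, so the common attributes are not a superkey of either fragment. The join is lossy.

No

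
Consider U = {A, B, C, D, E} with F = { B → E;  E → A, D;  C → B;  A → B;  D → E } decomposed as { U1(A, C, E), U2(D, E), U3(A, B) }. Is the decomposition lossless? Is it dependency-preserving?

lossless and dependency-preserving

Lossless test (chase): Rows 1 and 2 agree on E; apply E→A, D and equate their A, D entries. Rows 1 and 2 agree on A; apply A→B and equate their B entries. Rows 1 and 3 agree on A; apply A→B and equate their B entries. Rows 1 and 3 agree on B; apply B→E and equate their E entries. Rows 1 and 3 agree on E; apply E→A, D and equate their A, D entries. Row 1 is now all distinguished symbols — the join is lossless.
Dependency preservation: B → E; E → A, D; C → B are not contained in any single fragment, but the restricted closure of each left-hand side across the fragments still reaches the right-hand side; the remaining FDs each lie inside some fragment. All dependencies are preserved.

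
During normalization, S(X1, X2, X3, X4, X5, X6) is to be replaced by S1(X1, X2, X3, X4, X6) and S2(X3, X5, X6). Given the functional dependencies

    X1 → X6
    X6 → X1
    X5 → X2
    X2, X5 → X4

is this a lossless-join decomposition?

Common attributes: S1 ∩ S2 = {X3, X6}.
Closure of {X3, X6}: X6 → X1 applies, adding X1. So (X3, X6)⁺ = {X1, X3, X6}.
The closure contains neither all of S1 = {X1, X2, X3, X4, X6} nor all of S2 = {X3, X5, X6}, so the common attributes are not a superkey of either fragment. The join is lossy.

No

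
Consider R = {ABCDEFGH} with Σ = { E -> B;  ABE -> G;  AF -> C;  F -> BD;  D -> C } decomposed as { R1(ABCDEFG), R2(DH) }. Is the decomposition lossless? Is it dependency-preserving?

lossy but dependency-preserving

Lossless test: (D)⁺ = {CD}, which is a superkey of neither fragment — lossy.
Dependency preservation: every FD's attributes lie within a single fragment, so each can be enforced locally — preserved.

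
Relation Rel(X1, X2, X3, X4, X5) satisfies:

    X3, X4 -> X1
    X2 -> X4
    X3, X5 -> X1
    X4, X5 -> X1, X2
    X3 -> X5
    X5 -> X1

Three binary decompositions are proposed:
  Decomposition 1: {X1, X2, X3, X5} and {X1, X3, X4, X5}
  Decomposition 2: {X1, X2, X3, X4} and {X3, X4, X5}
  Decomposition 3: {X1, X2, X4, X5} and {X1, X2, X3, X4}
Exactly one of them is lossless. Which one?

Decomposition 1: common = {X1, X3, X5}, closure = {X1, X3, X5} → lossy.
Decomposition 2: common = {X3, X4}, closure = {X1, X2, X3, X4, X5} → lossless.
Decomposition 3: common = {X1, X2, X4}, closure = {X1, X2, X4} → lossy.

Decomposition 2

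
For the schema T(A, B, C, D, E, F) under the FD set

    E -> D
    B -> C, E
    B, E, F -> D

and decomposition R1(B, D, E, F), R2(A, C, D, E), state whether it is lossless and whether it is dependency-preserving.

Lossless test: (D, E)⁺ = {D, E}, which is a superkey of neither fragment — lossy.
Dependency preservation: the restricted closure of {B} across the fragments never reaches {C, E}, so B → C, E cannot be enforced without a join — not preserved.

lossy and not dependency-preserving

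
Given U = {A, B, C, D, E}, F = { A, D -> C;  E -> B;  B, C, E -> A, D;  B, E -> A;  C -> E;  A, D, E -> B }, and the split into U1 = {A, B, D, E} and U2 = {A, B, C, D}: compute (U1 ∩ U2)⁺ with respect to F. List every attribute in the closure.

U1 ∩ U2 = {A, B, D}.
A, D → C applies, adding C
C → E applies, adding E
Closure: {A, B, C, D, E}.

A, B, C, D, E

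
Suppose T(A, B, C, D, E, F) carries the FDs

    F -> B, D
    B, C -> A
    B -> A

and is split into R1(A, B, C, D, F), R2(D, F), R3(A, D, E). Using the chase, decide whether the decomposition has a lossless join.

Chase test. Columns are A, B, C, D, E, F; row i has aⱼ where attribute j ∈ Ri, else bᵢⱼ.
Initial tableau (one row per fragment):
  row 1: a1 a2 a3 a4 b15 a6
  row 2: b21 b22 b23 a4 b25 a6
  row 3: a1 b32 b33 a4 a5 b36
Rows 1 and 2 agree on F; apply F→B, D and equate their B, D entries.
Rows 1 and 2 agree on B; apply B→A and equate their A entries.
No row becomes fully distinguished — the join is lossy.

No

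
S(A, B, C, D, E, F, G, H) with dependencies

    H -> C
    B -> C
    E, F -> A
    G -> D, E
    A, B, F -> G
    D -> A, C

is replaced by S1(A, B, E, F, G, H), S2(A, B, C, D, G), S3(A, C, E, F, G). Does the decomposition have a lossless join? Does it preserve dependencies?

Lossless test (chase): Rows 1 and 2 agree on B; apply B→C and equate their C entries. Rows 1 and 2 agree on G; apply G→D, E and equate their D, E entries. Rows 1 and 3 agree on G; apply G→D, E and equate their D, E entries. Row 1 is now all distinguished symbols — the join is lossless.
Dependency preservation: the restricted closure of {H} across the fragments never reaches {C}, so H → C cannot be enforced without a join — not preserved.

lossless but not dependency-preserving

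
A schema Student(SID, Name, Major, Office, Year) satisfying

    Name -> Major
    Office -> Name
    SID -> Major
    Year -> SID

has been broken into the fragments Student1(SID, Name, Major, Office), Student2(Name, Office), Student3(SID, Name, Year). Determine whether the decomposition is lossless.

No

Chase test. Columns are SID, Name, Major, Office, Year; row i has aⱼ where attribute j ∈ Studenti, else bᵢⱼ.
Initial tableau (one row per fragment):
  row 1: a1 a2 a3 a4 b15
  row 2: b21 a2 b23 a4 b25
  row 3: a1 a2 b33 b34 a5
Rows 1 and 2 agree on Name; apply Name→Major and equate their Major entries.
Rows 1 and 3 agree on Name; apply Name→Major and equate their Major entries.
No row becomes fully distinguished — the join is lossy.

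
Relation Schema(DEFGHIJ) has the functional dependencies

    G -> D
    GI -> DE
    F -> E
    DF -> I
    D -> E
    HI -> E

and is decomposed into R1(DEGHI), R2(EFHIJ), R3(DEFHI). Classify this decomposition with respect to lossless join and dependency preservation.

Lossless test (chase): applying each FD to every pair of rows produces no changes in the tableau, so no row becomes fully distinguished — the join is lossy.
Dependency preservation: every FD's attributes lie within a single fragment, so each can be enforced locally — preserved.

lossy but dependency-preserving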